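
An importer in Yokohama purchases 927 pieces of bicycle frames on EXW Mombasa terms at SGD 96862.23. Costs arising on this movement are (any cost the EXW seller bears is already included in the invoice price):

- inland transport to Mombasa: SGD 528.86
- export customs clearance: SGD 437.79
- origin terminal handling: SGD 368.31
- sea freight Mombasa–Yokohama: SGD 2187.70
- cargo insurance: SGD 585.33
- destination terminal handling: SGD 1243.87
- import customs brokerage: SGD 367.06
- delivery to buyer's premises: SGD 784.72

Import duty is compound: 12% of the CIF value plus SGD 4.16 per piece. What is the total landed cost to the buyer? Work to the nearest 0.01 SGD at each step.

EXW: the seller makes goods available at their premises; the buyer bears all onward costs.
CIF value = EXW price + inland to port + export clearance + origin terminal + freight + insurance = 96862.23 + 528.86 + 437.79 + 368.31 + 2187.70 + 585.33 = 100970.22
Ad valorem component: 100970.22 × 12% = 12116.43
Specific component: 927 × 4.16 = 3856.32
Import duty = 12116.43 + 3856.32 = 15972.75
Buyer bears: inland to port 528.86 + export clearance 437.79 + origin terminal 368.31 + freight 2187.70 + insurance 585.33 + destination terminal 1243.87 + brokerage 367.06 + delivery 784.72 + duty 15972.75 = 22476.39
Landed cost = invoice 96862.23 + 22476.39 = 119338.62

Total landed cost: SGD 119338.62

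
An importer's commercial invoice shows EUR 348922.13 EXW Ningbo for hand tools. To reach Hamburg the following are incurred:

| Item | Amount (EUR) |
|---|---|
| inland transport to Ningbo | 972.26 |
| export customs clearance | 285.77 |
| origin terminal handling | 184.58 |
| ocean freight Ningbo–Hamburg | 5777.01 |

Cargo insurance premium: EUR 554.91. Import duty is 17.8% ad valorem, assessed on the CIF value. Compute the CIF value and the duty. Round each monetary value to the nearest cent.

CIF value: EUR 356696.66; import duty: EUR 63492.01

CIF = EXW price + pre-shipment costs + freight + insurance
CIF = 348922.13 + 972.26 + 285.77 + 184.58 + 5777.01 + 554.91 = 356696.66
Import duty = 356696.66 × 17.8% = 63492.01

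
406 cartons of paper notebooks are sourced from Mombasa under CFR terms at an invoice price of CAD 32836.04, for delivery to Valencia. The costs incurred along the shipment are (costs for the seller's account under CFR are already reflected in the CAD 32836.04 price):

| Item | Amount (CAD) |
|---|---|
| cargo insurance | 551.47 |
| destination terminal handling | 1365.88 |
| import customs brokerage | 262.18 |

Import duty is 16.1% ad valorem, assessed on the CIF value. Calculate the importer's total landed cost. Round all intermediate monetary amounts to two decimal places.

CFR: the seller pays costs through ocean freight to the destination port, but not insurance.
CIF value = CFR price + insurance = 32836.04 + 551.47 = 33387.51
Import duty = 33387.51 × 16.1% = 5375.39
Buyer bears: insurance 551.47 + destination terminal 1365.88 + brokerage 262.18 + duty 5375.39 = 7554.92
Landed cost = invoice 32836.04 + 7554.92 = 40390.96

Total landed cost: CAD 40390.96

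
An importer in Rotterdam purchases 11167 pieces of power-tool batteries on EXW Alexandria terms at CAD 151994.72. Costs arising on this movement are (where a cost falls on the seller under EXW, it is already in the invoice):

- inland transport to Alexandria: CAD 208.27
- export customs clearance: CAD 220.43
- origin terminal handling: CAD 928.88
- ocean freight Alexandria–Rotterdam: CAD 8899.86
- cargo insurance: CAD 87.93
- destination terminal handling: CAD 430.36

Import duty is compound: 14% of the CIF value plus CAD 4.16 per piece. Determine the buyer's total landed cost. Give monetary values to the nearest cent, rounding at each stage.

EXW: the seller makes goods available at their premises; the buyer bears all onward costs.
CIF value = EXW price + inland to port + export clearance + origin terminal + freight + insurance = 151994.72 + 208.27 + 220.43 + 928.88 + 8899.86 + 87.93 = 162340.09
Ad valorem component: 162340.09 × 14% = 22727.61
Specific component: 11167 × 4.16 = 46454.72
Import duty = 22727.61 + 46454.72 = 69182.33
Buyer bears: inland to port 208.27 + export clearance 220.43 + origin terminal 928.88 + freight 8899.86 + insurance 87.93 + destination terminal 430.36 + duty 69182.33 = 79958.06
Landed cost = invoice 151994.72 + 79958.06 = 231952.78

Total landed cost: CAD 231952.78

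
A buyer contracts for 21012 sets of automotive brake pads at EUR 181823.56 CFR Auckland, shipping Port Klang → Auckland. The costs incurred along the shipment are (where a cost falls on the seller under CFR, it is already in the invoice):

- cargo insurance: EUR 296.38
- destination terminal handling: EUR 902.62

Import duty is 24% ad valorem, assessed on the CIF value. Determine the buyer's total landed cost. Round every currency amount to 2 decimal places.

CFR: the seller pays costs through ocean freight to the destination port, but not insurance.
CIF value = CFR price + insurance = 181823.56 + 296.38 = 182119.94
Import duty = 182119.94 × 24% = 43708.79
Buyer bears: insurance 296.38 + destination terminal 902.62 + duty 43708.79 = 44907.79
Landed cost = invoice 181823.56 + 44907.79 = 226731.35

Total landed cost: EUR 226731.35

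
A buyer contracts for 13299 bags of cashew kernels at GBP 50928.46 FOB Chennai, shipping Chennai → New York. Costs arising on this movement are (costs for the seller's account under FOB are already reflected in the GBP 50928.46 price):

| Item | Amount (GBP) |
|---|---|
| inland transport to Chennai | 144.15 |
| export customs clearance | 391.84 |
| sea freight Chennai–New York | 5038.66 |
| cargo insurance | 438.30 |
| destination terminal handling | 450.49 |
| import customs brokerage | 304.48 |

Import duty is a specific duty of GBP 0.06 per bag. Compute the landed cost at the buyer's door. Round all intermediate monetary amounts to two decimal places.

FOB: the seller bears costs until goods are on board at the origin port; the buyer bears freight, insurance and all costs thereafter.
Already in the invoice (seller's account under FOB): inland to port, export clearance — exclude.
CIF value = FOB price + freight + insurance = 50928.46 + 5038.66 + 438.30 = 56405.42
Import duty = 13299 × 0.06 = 797.94
Buyer bears: freight 5038.66 + insurance 438.30 + destination terminal 450.49 + brokerage 304.48 + duty 797.94 = 7029.87
Landed cost = invoice 50928.46 + 7029.87 = 57958.33

Total landed cost: GBP 57958.33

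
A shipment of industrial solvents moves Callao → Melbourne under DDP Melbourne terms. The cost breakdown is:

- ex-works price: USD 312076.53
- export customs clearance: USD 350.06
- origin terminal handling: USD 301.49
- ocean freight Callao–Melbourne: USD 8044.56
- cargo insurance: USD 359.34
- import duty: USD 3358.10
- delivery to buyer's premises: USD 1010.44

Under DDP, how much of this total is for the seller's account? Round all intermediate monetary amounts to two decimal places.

Seller's account: USD 325500.52

DDP: the seller bears all costs including import duty.
Seller's account: goods 312076.53 + export clearance 350.06 + origin terminal 301.49 + freight 8044.56 + insurance 359.34 + duty 3358.10 + delivery 1010.44 = 325500.52
Buyer's account: 0.00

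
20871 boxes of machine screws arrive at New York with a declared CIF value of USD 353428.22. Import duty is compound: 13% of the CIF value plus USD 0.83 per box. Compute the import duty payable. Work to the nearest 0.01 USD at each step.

Ad valorem component: 353428.22 × 13% = 45945.67
Specific component: 20871 × 0.83 = 17322.93
Import duty = 45945.67 + 17322.93 = 63268.60

Import duty: USD 63268.60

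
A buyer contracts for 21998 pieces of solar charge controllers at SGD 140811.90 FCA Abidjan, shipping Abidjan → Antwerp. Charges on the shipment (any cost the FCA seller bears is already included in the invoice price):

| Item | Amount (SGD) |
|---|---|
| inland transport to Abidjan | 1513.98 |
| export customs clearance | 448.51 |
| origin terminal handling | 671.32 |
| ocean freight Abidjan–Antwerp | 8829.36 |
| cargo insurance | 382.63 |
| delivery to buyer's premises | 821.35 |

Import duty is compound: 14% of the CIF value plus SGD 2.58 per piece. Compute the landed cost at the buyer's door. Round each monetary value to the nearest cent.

FCA: the seller delivers export-cleared goods to the carrier; the buyer bears costs from that point.
Already in the invoice (seller's account under FCA): inland to port, export clearance — exclude.
CIF value = FCA price + origin terminal + freight + insurance = 140811.90 + 671.32 + 8829.36 + 382.63 = 150695.21
Ad valorem component: 150695.21 × 14% = 21097.33
Specific component: 21998 × 2.58 = 56754.84
Import duty = 21097.33 + 56754.84 = 77852.17
Buyer bears: origin terminal 671.32 + freight 8829.36 + insurance 382.63 + delivery 821.35 + duty 77852.17 = 88556.83
Landed cost = invoice 140811.90 + 88556.83 = 229368.73

Total landed cost: SGD 229368.73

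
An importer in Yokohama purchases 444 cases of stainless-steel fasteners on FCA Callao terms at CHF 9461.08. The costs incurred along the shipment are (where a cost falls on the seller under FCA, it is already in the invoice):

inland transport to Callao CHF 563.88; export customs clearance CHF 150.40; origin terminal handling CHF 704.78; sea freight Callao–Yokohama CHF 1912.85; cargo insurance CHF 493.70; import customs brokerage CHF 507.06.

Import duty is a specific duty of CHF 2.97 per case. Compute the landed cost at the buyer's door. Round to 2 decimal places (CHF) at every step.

FCA: the seller delivers export-cleared goods to the carrier; the buyer bears costs from that point.
Already in the invoice (seller's account under FCA): inland to port, export clearance — exclude.
CIF value = FCA price + origin terminal + freight + insurance = 9461.08 + 704.78 + 1912.85 + 493.70 = 12572.41
Import duty = 444 × 2.97 = 1318.68
Buyer bears: origin terminal 704.78 + freight 1912.85 + insurance 493.70 + brokerage 507.06 + duty 1318.68 = 4937.07
Landed cost = invoice 9461.08 + 4937.07 = 14398.15

Total landed cost: CHF 14398.15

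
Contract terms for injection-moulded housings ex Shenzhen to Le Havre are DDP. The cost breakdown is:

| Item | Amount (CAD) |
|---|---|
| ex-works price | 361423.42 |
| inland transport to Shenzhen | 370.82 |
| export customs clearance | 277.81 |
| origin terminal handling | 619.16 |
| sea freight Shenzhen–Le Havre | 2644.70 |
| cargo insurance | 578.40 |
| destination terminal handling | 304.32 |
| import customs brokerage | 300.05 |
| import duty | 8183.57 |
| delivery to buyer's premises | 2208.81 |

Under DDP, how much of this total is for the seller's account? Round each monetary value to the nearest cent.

Seller's account: CAD 376911.06

DDP: the seller bears all costs including import duty.
Seller's account: goods 361423.42 + inland to port 370.82 + export clearance 277.81 + origin terminal 619.16 + freight 2644.70 + insurance 578.40 + destination terminal 304.32 + brokerage 300.05 + duty 8183.57 + delivery 2208.81 = 376911.06
Buyer's account: 0.00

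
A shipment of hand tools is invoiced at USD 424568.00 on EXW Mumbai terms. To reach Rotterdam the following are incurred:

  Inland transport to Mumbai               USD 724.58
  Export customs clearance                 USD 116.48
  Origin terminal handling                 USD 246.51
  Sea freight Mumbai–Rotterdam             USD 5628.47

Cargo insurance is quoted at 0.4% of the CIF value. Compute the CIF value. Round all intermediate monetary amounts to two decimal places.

Let C be the CIF value. C = EXW price + pre-shipment costs + freight + 0.4% × C
C − 0.4% × C = 424568.00 + 724.58 + 116.48 + 246.51 + 5628.47
0.996 × C = 431284.04
C = 431284.04 / 0.996 = 433016.10
Insurance premium = 0.4% × 433016.10 = 1732.06

CIF value: USD 433016.10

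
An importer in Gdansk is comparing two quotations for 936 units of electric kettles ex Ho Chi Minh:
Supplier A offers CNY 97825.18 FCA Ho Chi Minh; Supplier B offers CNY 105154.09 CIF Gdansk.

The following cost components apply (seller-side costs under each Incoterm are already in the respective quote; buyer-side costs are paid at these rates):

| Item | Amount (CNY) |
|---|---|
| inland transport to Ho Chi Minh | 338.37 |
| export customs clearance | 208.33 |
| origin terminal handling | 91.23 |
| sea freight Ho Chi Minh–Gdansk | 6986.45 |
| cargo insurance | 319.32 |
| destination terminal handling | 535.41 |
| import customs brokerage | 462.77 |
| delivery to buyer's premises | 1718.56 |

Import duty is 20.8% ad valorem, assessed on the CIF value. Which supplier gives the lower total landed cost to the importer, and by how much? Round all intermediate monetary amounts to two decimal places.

Supplier A (FCA):
CIF value = FCA price + origin terminal + freight + insurance = 97825.18 + 91.23 + 6986.45 + 319.32 = 105222.18
Import duty = 105222.18 × 20.8% = 21886.21
Buyer bears (A): 91.23 + 6986.45 + 319.32 + 535.41 + 462.77 + 1718.56 = 10113.74
Landed cost (A) = invoice 97825.18 + 10113.74 + duty 21886.21 = 129825.13
Supplier B (CIF):
The CIF price already equals the CIF value: 105154.09
Import duty = 105154.09 × 20.8% = 21872.05
Buyer bears (B): 535.41 + 462.77 + 1718.56 = 2716.74
Landed cost (B) = invoice 105154.09 + 2716.74 + duty 21872.05 = 129742.88
Difference = |129825.13 − 129742.88| = 82.25

Supplier B is cheaper by CNY 82.25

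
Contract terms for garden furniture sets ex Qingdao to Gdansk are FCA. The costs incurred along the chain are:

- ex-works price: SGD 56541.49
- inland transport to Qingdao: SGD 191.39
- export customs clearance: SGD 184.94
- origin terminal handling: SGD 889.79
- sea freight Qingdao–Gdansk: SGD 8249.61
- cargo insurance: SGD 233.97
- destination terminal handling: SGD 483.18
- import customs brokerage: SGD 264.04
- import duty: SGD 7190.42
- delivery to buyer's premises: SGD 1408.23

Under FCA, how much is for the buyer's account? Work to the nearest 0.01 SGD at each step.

Buyer's account: SGD 18719.24

FCA: the seller delivers export-cleared goods to the carrier; the buyer bears costs from that point.
Seller's account: goods 56541.49 + inland to port 191.39 + export clearance 184.94 = 56917.82
Buyer's account: origin terminal 889.79 + freight 8249.61 + insurance 233.97 + destination terminal 483.18 + brokerage 264.04 + duty 7190.42 + delivery 1408.23 = 18719.24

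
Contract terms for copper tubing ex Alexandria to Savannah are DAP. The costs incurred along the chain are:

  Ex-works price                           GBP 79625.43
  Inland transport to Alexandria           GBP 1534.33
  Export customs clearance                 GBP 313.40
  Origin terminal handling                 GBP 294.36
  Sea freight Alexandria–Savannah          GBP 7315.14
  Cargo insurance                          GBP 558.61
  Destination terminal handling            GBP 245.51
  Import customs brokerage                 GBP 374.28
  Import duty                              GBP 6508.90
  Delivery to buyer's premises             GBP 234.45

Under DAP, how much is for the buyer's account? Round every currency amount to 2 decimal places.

Buyer's account: GBP 6883.18

DAP: the seller bears all costs to the named destination except import duty and clearance.
Seller's account: goods 79625.43 + inland to port 1534.33 + export clearance 313.40 + origin terminal 294.36 + freight 7315.14 + insurance 558.61 + destination terminal 245.51 + delivery 234.45 = 90121.23
Buyer's account: brokerage 374.28 + duty 6508.90 = 6883.18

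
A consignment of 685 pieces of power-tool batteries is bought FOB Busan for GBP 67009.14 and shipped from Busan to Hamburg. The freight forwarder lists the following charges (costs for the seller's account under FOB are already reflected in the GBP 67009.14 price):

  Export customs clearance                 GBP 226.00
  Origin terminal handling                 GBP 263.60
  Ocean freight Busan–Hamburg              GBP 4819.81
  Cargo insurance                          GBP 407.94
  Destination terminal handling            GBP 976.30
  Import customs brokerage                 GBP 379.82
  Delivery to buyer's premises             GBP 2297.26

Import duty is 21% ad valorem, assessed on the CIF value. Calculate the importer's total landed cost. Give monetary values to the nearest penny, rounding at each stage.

FOB: the seller bears costs until goods are on board at the origin port; the buyer bears freight, insurance and all costs thereafter.
Already in the invoice (seller's account under FOB): export clearance, origin terminal — exclude.
CIF value = FOB price + freight + insurance = 67009.14 + 4819.81 + 407.94 = 72236.89
Import duty = 72236.89 × 21% = 15169.75
Buyer bears: freight 4819.81 + insurance 407.94 + destination terminal 976.30 + brokerage 379.82 + delivery 2297.26 + duty 15169.75 = 24050.88
Landed cost = invoice 67009.14 + 24050.88 = 91060.02

Total landed cost: GBP 91060.02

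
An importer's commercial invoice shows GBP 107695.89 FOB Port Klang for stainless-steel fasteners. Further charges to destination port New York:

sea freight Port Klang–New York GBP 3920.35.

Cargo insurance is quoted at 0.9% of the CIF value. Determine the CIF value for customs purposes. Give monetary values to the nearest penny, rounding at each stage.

CIF value: GBP 112629.91

Let C be the CIF value. C = FOB price + freight + 0.9% × C
C − 0.9% × C = 107695.89 + 3920.35
0.991 × C = 111616.24
C = 111616.24 / 0.991 = 112629.91
Insurance premium = 0.9% × 112629.91 = 1013.67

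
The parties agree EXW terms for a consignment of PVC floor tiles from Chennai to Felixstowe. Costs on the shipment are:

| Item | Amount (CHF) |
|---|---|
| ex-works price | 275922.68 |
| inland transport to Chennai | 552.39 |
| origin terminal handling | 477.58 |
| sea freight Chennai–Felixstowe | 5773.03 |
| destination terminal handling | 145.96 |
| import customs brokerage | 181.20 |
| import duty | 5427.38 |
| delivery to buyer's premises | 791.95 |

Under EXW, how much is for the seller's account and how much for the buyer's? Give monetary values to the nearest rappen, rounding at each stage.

EXW: the seller makes goods available at their premises; the buyer bears all onward costs.
Seller's account: goods 275922.68 = 275922.68
Buyer's account: inland to port 552.39 + origin terminal 477.58 + freight 5773.03 + destination terminal 145.96 + brokerage 181.20 + duty 5427.38 + delivery 791.95 = 13349.49

Seller: CHF 275922.68; buyer: CHF 13349.49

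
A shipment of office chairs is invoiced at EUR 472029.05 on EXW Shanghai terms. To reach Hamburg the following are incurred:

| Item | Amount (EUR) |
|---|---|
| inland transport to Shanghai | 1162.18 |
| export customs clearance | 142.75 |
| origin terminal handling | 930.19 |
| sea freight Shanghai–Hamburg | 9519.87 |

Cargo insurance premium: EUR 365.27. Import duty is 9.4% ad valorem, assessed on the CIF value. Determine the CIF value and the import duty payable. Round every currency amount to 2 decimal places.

CIF = EXW price + pre-shipment costs + freight + insurance
CIF = 472029.05 + 1162.18 + 142.75 + 930.19 + 9519.87 + 365.27 = 484149.31
Import duty = 484149.31 × 9.4% = 45510.04

CIF value: EUR 484149.31; import duty: EUR 45510.04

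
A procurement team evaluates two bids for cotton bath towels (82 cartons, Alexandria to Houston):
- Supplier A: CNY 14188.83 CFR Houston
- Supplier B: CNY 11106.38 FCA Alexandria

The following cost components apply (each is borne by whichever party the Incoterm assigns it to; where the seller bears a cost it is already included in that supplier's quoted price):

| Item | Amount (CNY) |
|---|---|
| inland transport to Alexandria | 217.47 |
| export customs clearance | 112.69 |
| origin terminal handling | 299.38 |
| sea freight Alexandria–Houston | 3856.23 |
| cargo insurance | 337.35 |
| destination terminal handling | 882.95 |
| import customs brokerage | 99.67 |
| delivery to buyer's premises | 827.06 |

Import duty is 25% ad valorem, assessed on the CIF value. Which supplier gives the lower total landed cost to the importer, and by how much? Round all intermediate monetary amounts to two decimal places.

Supplier A is cheaper by CNY 1341.45

Supplier A (CFR):
CIF value = CFR price + insurance = 14188.83 + 337.35 = 14526.18
Import duty = 14526.18 × 25% = 3631.55
Buyer bears (A): 337.35 + 882.95 + 99.67 + 827.06 = 2147.03
Landed cost (A) = invoice 14188.83 + 2147.03 + duty 3631.55 = 19967.41
Supplier B (FCA):
CIF value = FCA price + origin terminal + freight + insurance = 11106.38 + 299.38 + 3856.23 + 337.35 = 15599.34
Import duty = 15599.34 × 25% = 3899.84
Buyer bears (B): 299.38 + 3856.23 + 337.35 + 882.95 + 99.67 + 827.06 = 6302.64
Landed cost (B) = invoice 11106.38 + 6302.64 + duty 3899.84 = 21308.86
Difference = |19967.41 − 21308.86| = 1341.45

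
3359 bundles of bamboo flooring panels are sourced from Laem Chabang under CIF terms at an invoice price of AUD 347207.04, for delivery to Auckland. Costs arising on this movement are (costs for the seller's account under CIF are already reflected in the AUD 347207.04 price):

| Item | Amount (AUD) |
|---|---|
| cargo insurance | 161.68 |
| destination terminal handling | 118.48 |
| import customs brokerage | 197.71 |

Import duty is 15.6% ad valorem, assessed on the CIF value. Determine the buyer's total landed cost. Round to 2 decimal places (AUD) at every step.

Total landed cost: AUD 401687.53

CIF: the seller pays costs through ocean freight and marine insurance to the destination port.
Already in the invoice (seller's account under CIF): insurance — exclude.
The CIF price already equals the CIF value: 347207.04
Import duty = 347207.04 × 15.6% = 54164.30
Buyer bears: destination terminal 118.48 + brokerage 197.71 + duty 54164.30 = 54480.49
Landed cost = invoice 347207.04 + 54480.49 = 401687.53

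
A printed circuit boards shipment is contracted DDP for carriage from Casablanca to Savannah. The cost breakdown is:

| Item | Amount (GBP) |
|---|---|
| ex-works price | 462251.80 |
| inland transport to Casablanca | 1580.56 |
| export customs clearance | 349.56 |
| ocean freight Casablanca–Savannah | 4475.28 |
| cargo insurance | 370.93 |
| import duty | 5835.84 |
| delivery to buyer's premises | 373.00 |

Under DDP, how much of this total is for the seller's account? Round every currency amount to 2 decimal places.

DDP: the seller bears all costs including import duty.
Seller's account: goods 462251.80 + inland to port 1580.56 + export clearance 349.56 + freight 4475.28 + insurance 370.93 + duty 5835.84 + delivery 373.00 = 475236.97
Buyer's account: 0.00

Seller's account: GBP 475236.97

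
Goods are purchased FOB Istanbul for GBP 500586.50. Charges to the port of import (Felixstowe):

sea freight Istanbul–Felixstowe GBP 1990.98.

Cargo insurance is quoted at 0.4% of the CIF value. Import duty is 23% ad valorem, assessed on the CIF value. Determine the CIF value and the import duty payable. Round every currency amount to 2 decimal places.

CIF value: GBP 504595.86; import duty: GBP 116057.05

Let C be the CIF value. C = FOB price + freight + 0.4% × C
C − 0.4% × C = 500586.50 + 1990.98
0.996 × C = 502577.48
C = 502577.48 / 0.996 = 504595.86
Insurance premium = 0.4% × 504595.86 = 2018.38
Import duty = 504595.86 × 23% = 116057.05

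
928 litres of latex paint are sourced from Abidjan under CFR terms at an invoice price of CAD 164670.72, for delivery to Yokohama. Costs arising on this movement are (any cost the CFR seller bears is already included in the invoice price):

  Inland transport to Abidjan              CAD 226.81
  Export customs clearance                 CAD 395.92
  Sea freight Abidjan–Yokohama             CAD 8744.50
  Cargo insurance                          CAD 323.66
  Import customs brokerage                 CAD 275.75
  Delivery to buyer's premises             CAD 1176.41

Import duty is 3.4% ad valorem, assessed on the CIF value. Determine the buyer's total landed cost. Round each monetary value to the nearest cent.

Total landed cost: CAD 172056.35

CFR: the seller pays costs through ocean freight to the destination port, but not insurance.
Already in the invoice (seller's account under CFR): inland to port, export clearance, freight — exclude.
CIF value = CFR price + insurance = 164670.72 + 323.66 = 164994.38
Import duty = 164994.38 × 3.4% = 5609.81
Buyer bears: insurance 323.66 + brokerage 275.75 + delivery 1176.41 + duty 5609.81 = 7385.63
Landed cost = invoice 164670.72 + 7385.63 = 172056.35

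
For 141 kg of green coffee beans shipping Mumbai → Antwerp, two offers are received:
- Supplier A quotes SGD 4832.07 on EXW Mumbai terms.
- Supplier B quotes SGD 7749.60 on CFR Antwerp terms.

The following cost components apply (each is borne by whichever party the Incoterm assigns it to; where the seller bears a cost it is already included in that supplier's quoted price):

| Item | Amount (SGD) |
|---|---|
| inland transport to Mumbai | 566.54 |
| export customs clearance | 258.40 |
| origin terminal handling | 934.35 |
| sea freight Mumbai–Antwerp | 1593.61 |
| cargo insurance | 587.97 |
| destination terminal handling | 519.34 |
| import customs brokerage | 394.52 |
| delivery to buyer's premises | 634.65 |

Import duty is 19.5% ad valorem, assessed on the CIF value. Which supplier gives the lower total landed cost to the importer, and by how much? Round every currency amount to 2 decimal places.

Supplier B is cheaper by SGD 520.26

Supplier A (EXW):
CIF value = EXW price + inland to port + export clearance + origin terminal + freight + insurance = 4832.07 + 566.54 + 258.40 + 934.35 + 1593.61 + 587.97 = 8772.94
Import duty = 8772.94 × 19.5% = 1710.72
Buyer bears (A): 566.54 + 258.40 + 934.35 + 1593.61 + 587.97 + 519.34 + 394.52 + 634.65 = 5489.38
Landed cost (A) = invoice 4832.07 + 5489.38 + duty 1710.72 = 12032.17
Supplier B (CFR):
CIF value = CFR price + insurance = 7749.60 + 587.97 = 8337.57
Import duty = 8337.57 × 19.5% = 1625.83
Buyer bears (B): 587.97 + 519.34 + 394.52 + 634.65 = 2136.48
Landed cost (B) = invoice 7749.60 + 2136.48 + duty 1625.83 = 11511.91
Difference = |12032.17 − 11511.91| = 520.26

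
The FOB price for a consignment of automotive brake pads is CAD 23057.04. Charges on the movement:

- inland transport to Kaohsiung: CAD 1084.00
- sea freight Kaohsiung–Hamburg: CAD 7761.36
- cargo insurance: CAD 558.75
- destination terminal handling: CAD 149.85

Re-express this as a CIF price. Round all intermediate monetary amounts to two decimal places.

CIF price: CAD 31377.15

Not relevant to the conversion: inland to port — on the seller under both FOB and CIF; already in the FOB price and stays in the CIF price. destination terminal — on the buyer under both terms; not part of either seller's price.
From FOB to CIF, the seller additionally bears: freight, insurance.
CIF price = 23057.04 + 7761.36 + 558.75 = 31377.15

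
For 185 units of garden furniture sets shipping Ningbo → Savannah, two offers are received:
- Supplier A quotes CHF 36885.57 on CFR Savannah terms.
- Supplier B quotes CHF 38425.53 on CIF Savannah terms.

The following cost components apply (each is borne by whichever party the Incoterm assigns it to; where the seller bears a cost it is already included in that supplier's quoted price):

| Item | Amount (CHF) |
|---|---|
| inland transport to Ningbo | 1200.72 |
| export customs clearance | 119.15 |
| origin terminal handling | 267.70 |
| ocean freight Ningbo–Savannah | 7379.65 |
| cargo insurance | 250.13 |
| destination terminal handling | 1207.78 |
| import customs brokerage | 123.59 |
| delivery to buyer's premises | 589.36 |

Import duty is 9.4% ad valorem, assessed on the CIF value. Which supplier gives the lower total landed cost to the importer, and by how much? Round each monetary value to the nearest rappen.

Supplier A is cheaper by CHF 1411.07

Supplier A (CFR):
CIF value = CFR price + insurance = 36885.57 + 250.13 = 37135.70
Import duty = 37135.70 × 9.4% = 3490.76
Buyer bears (A): 250.13 + 1207.78 + 123.59 + 589.36 = 2170.86
Landed cost (A) = invoice 36885.57 + 2170.86 + duty 3490.76 = 42547.19
Supplier B (CIF):
The CIF price already equals the CIF value: 38425.53
Import duty = 38425.53 × 9.4% = 3612.00
Buyer bears (B): 1207.78 + 123.59 + 589.36 = 1920.73
Landed cost (B) = invoice 38425.53 + 1920.73 + duty 3612.00 = 43958.26
Difference = |42547.19 − 43958.26| = 1411.07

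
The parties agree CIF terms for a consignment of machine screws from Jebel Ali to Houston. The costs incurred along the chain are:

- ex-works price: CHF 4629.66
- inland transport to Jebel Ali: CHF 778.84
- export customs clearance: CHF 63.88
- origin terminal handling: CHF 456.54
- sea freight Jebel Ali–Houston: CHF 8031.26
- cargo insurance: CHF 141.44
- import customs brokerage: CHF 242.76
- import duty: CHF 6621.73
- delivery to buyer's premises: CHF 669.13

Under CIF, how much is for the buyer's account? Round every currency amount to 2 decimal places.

CIF: the seller pays costs through ocean freight and marine insurance to the destination port.
Seller's account: goods 4629.66 + inland to port 778.84 + export clearance 63.88 + origin terminal 456.54 + freight 8031.26 + insurance 141.44 = 14101.62
Buyer's account: brokerage 242.76 + duty 6621.73 + delivery 669.13 = 7533.62

Buyer's account: CHF 7533.62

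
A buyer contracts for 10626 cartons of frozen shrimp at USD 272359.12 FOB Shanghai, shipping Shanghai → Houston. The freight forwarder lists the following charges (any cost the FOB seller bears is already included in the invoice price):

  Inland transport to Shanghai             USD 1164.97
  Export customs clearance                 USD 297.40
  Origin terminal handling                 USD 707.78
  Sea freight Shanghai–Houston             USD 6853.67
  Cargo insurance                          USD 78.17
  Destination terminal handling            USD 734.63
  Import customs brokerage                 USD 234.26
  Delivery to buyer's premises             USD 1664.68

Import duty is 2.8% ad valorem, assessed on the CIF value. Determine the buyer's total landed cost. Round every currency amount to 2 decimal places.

Total landed cost: USD 289744.68

FOB: the seller bears costs until goods are on board at the origin port; the buyer bears freight, insurance and all costs thereafter.
Already in the invoice (seller's account under FOB): inland to port, export clearance, origin terminal — exclude.
CIF value = FOB price + freight + insurance = 272359.12 + 6853.67 + 78.17 = 279290.96
Import duty = 279290.96 × 2.8% = 7820.15
Buyer bears: freight 6853.67 + insurance 78.17 + destination terminal 734.63 + brokerage 234.26 + delivery 1664.68 + duty 7820.15 = 17385.56
Landed cost = invoice 272359.12 + 17385.56 = 289744.68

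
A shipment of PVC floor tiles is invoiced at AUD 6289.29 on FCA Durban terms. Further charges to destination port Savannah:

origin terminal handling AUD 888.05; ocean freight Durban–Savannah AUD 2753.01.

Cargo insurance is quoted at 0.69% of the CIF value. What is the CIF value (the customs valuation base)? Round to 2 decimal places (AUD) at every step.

CIF value: AUD 9999.35

Let C be the CIF value. C = FCA price + pre-shipment costs + freight + 0.69% × C
C − 0.69% × C = 6289.29 + 888.05 + 2753.01
0.9931 × C = 9930.35
C = 9930.35 / 0.9931 = 9999.35
Insurance premium = 0.69% × 9999.35 = 69.00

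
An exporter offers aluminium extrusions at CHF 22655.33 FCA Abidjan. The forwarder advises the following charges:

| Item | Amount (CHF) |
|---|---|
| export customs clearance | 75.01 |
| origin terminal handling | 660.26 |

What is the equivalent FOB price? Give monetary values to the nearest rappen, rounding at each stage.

Not relevant to the conversion: export clearance — on the seller under both FCA and FOB; already in the FCA price and stays in the FOB price.
From FCA to FOB, the seller additionally bears: origin terminal.
FOB price = 22655.33 + 660.26 = 23315.59

FOB price: CHF 23315.59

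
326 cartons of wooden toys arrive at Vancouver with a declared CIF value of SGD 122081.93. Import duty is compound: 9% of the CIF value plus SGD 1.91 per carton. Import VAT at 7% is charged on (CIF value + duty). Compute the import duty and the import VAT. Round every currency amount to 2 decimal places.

Import duty: SGD 11610.03; import VAT: SGD 9358.44

Ad valorem component: 122081.93 × 9% = 10987.37
Specific component: 326 × 1.91 = 622.66
Import duty = 10987.37 + 622.66 = 11610.03
VAT base = CIF + duty = 122081.93 + 11610.03 = 133691.96
Import VAT = 133691.96 × 7% = 9358.44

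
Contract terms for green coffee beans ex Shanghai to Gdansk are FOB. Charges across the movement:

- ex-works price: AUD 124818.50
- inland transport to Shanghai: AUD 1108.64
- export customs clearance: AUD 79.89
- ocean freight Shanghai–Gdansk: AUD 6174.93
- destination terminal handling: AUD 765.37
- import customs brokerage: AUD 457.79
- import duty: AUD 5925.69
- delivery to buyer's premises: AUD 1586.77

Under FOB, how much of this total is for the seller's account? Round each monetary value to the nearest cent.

FOB: the seller bears costs until goods are on board at the origin port; the buyer bears freight, insurance and all costs thereafter.
Seller's account: goods 124818.50 + inland to port 1108.64 + export clearance 79.89 = 126007.03
Buyer's account: freight 6174.93 + destination terminal 765.37 + brokerage 457.79 + duty 5925.69 + delivery 1586.77 = 14910.55

Seller's account: AUD 126007.03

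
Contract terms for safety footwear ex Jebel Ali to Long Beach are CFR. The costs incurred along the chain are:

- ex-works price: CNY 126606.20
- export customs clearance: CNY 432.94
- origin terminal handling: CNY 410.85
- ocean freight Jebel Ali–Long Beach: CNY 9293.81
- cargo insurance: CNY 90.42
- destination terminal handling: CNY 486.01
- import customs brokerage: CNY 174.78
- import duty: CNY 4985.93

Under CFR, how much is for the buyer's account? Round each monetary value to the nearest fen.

CFR: the seller pays costs through ocean freight to the destination port, but not insurance.
Seller's account: goods 126606.20 + export clearance 432.94 + origin terminal 410.85 + freight 9293.81 = 136743.80
Buyer's account: insurance 90.42 + destination terminal 486.01 + brokerage 174.78 + duty 4985.93 = 5737.14

Buyer's account: CNY 5737.14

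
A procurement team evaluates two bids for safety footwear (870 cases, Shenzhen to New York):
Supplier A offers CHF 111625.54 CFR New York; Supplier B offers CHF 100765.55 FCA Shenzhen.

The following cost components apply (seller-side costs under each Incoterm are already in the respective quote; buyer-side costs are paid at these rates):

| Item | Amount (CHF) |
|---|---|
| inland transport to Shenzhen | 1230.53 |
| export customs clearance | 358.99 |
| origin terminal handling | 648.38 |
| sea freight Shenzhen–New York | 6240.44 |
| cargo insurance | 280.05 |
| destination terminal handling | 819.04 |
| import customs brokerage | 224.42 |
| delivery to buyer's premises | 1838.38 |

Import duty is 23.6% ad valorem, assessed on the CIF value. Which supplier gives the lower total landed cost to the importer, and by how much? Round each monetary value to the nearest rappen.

Supplier A (CFR):
CIF value = CFR price + insurance = 111625.54 + 280.05 = 111905.59
Import duty = 111905.59 × 23.6% = 26409.72
Buyer bears (A): 280.05 + 819.04 + 224.42 + 1838.38 = 3161.89
Landed cost (A) = invoice 111625.54 + 3161.89 + duty 26409.72 = 141197.15
Supplier B (FCA):
CIF value = FCA price + origin terminal + freight + insurance = 100765.55 + 648.38 + 6240.44 + 280.05 = 107934.42
Import duty = 107934.42 × 23.6% = 25472.52
Buyer bears (B): 648.38 + 6240.44 + 280.05 + 819.04 + 224.42 + 1838.38 = 10050.71
Landed cost (B) = invoice 100765.55 + 10050.71 + duty 25472.52 = 136288.78
Difference = |141197.15 − 136288.78| = 4908.37

Supplier B is cheaper by CHF 4908.37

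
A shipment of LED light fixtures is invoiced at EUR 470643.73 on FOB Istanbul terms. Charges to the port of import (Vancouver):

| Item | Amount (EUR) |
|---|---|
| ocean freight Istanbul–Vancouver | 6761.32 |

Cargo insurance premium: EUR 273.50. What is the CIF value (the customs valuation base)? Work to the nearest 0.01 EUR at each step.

CIF = FOB price + freight + insurance
CIF = 470643.73 + 6761.32 + 273.50 = 477678.55

CIF value: EUR 477678.55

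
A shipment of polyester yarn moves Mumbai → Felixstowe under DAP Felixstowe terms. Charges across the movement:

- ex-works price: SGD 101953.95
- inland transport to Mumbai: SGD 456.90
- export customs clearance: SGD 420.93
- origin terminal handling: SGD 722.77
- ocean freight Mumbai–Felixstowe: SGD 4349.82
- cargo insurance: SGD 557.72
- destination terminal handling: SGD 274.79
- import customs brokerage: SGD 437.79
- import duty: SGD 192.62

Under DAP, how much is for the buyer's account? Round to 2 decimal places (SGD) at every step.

DAP: the seller bears all costs to the named destination except import duty and clearance.
Seller's account: goods 101953.95 + inland to port 456.90 + export clearance 420.93 + origin terminal 722.77 + freight 4349.82 + insurance 557.72 + destination terminal 274.79 = 108736.88
Buyer's account: brokerage 437.79 + duty 192.62 = 630.41

Buyer's account: SGD 630.41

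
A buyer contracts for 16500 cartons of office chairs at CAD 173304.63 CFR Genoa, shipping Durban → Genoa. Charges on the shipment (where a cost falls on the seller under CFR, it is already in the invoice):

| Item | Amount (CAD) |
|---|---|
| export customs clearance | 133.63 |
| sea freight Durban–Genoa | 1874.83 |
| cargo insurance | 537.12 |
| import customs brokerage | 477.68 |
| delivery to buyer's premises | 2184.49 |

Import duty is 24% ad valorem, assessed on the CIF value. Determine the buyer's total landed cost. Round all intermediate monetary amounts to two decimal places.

CFR: the seller pays costs through ocean freight to the destination port, but not insurance.
Already in the invoice (seller's account under CFR): export clearance, freight — exclude.
CIF value = CFR price + insurance = 173304.63 + 537.12 = 173841.75
Import duty = 173841.75 × 24% = 41722.02
Buyer bears: insurance 537.12 + brokerage 477.68 + delivery 2184.49 + duty 41722.02 = 44921.31
Landed cost = invoice 173304.63 + 44921.31 = 218225.94

Total landed cost: CAD 218225.94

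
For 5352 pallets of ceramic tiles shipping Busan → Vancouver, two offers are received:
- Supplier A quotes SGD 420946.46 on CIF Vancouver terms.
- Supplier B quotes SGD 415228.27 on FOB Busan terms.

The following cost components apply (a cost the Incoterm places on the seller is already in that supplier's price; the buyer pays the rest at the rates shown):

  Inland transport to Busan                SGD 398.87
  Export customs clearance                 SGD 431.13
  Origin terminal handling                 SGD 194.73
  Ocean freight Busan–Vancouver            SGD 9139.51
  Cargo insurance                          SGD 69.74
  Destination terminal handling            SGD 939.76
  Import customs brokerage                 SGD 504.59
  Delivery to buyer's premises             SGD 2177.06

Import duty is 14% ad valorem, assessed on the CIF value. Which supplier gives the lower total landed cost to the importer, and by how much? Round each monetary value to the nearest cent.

Supplier A is cheaper by SGD 3979.81

Supplier A (CIF):
The CIF price already equals the CIF value: 420946.46
Import duty = 420946.46 × 14% = 58932.50
Buyer bears (A): 939.76 + 504.59 + 2177.06 = 3621.41
Landed cost (A) = invoice 420946.46 + 3621.41 + duty 58932.50 = 483500.37
Supplier B (FOB):
CIF value = FOB price + freight + insurance = 415228.27 + 9139.51 + 69.74 = 424437.52
Import duty = 424437.52 × 14% = 59421.25
Buyer bears (B): 9139.51 + 69.74 + 939.76 + 504.59 + 2177.06 = 12830.66
Landed cost (B) = invoice 415228.27 + 12830.66 + duty 59421.25 = 487480.18
Difference = |483500.37 − 487480.18| = 3979.81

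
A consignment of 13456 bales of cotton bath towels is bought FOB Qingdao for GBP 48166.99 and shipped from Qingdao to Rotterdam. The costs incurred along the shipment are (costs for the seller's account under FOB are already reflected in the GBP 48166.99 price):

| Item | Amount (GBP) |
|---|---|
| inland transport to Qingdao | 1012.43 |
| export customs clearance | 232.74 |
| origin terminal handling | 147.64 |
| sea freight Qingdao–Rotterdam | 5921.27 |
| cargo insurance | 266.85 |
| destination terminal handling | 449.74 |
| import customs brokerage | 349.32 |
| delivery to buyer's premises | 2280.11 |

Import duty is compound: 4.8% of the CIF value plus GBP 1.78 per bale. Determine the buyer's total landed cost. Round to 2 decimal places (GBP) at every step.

FOB: the seller bears costs until goods are on board at the origin port; the buyer bears freight, insurance and all costs thereafter.
Already in the invoice (seller's account under FOB): inland to port, export clearance, origin terminal — exclude.
CIF value = FOB price + freight + insurance = 48166.99 + 5921.27 + 266.85 = 54355.11
Ad valorem component: 54355.11 × 4.8% = 2609.05
Specific component: 13456 × 1.78 = 23951.68
Import duty = 2609.05 + 23951.68 = 26560.73
Buyer bears: freight 5921.27 + insurance 266.85 + destination terminal 449.74 + brokerage 349.32 + delivery 2280.11 + duty 26560.73 = 35828.02
Landed cost = invoice 48166.99 + 35828.02 = 83995.01

Total landed cost: GBP 83995.01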